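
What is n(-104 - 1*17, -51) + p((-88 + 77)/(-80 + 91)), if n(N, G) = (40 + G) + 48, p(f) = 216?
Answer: 253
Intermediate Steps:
n(N, G) = 88 + G
n(-104 - 1*17, -51) + p((-88 + 77)/(-80 + 91)) = (88 - 51) + 216 = 37 + 216 = 253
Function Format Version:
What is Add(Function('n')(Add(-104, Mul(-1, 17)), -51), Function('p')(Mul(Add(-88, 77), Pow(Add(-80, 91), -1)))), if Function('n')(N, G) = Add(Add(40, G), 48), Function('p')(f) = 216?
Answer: 253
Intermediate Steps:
Function('n')(N, G) = Add(88, G)
Add(Function('n')(Add(-104, Mul(-1, 17)), -51), Function('p')(Mul(Add(-88, 77), Pow(Add(-80, 91), -1)))) = Add(Add(88, -51), 216) = Add(37, 216) = 253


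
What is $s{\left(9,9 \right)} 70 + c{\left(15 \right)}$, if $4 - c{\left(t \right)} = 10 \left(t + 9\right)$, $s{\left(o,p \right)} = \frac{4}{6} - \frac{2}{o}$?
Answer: $- \frac{1844}{9} \approx -204.89$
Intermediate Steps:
$s{\left(o,p \right)} = \frac{2}{3} - \frac{2}{o}$ ($s{\left(o,p \right)} = 4 \cdot \frac{1}{6} - \frac{2}{o} = \frac{2}{3} - \frac{2}{o}$)
$c{\left(t \right)} = -86 - 10 t$ ($c{\left(t \right)} = 4 - 10 \left(t + 9\right) = 4 - 10 \left(9 + t\right) = 4 - \left(90 + 10 t\right) = -86 - 10 t$)
$s{\left(9,9 \right)} 70 + c{\left(15 \right)} = \left(\frac{2}{3} - \frac{2}{9}\right) 70 - 236 = \frac{4}{9} \cdot 70 - 236 = \frac{280}{9} - 236 = - \frac{1844}{9}$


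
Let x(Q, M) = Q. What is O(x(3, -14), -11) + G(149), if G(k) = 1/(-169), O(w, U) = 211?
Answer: 35658/169 ≈ 210.99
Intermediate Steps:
G(k) = -1/169
O(x(3, -14), -11) + G(149) = 211 - 1/169 = 35658/169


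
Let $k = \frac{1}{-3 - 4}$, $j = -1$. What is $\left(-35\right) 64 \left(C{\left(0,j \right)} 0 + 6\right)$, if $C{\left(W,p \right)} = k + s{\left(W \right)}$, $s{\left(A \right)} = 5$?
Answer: $-13440$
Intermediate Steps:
$k = - \frac{1}{7}$ ($k = \frac{1}{-7} = - \frac{1}{7} \approx -0.14286$)
$C{\left(W,p \right)} = \frac{34}{7}$ ($C{\left(W,p \right)} = - \frac{1}{7} + 5 = \frac{34}{7}$)
$\left(-35\right) 64 \left(C{\left(0,j \right)} 0 + 6\right) = \left(-35\right) 64 \left(\frac{34}{7} \cdot 0 + 6\right) = - 2240 \left(0 + 6\right) = \left(-2240\right) 6 = -13440$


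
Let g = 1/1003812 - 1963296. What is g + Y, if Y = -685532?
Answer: -2658925332335/1003812 ≈ -2.6488e+6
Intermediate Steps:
g = -1970780084351/1003812 (g = 1/1003812 - 1963296 = -1970780084351/1003812 ≈ -1.9633e+6)
g + Y = -1970780084351/1003812 - 685532 = -2658925332335/1003812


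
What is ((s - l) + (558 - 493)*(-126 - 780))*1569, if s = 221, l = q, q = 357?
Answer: -92611794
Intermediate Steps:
l = 357
((s - l) + (558 - 493)*(-126 - 780))*1569 = ((221 - 1*357) + (558 - 493)*(-126 - 780))*1569 = ((221 - 357) + 65*(-906))*1569 = (-136 - 58890)*1569 = -59026*1569 = -92611794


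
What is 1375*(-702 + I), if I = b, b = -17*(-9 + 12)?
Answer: -1035375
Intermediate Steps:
b = -51 (b = -17*3 = -51)
I = -51
1375*(-702 + I) = 1375*(-702 - 51) = 1375*(-753) = -1035375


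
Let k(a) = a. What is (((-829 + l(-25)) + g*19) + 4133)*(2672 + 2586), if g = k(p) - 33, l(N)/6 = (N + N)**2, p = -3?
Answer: 92645960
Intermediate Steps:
l(N) = 24*N**2 (l(N) = 6*(N + N)**2 = 6*(2*N)**2 = 6*(4*N**2) = 24*N**2)
g = -36 (g = -3 - 33 = -36)
(((-829 + l(-25)) + g*19) + 4133)*(2672 + 2586) = (((-829 + 24*(-25)**2) - 36*19) + 4133)*(2672 + 2586) = (((-829 + 24*625) - 684) + 4133)*5258 = (((-829 + 15000) - 684) + 4133)*5258 = ((14171 - 684) + 4133)*5258 = (13487 + 4133)*5258 = 17620*5258 = 92645960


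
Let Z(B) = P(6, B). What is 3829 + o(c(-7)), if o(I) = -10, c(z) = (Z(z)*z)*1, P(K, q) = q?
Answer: 3819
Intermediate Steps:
Z(B) = B
c(z) = z**2 (c(z) = (z*z)*1 = z**2*1 = z**2)
3829 + o(c(-7)) = 3829 - 10 = 3819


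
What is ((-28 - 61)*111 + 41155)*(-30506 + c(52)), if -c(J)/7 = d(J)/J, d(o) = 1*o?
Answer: -954324588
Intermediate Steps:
d(o) = o
c(J) = -7 (c(J) = -7*J/J = -7*1 = -7)
((-28 - 61)*111 + 41155)*(-30506 + c(52)) = ((-28 - 61)*111 + 41155)*(-30506 - 7) = (-89*111 + 41155)*(-30513) = (-9879 + 41155)*(-30513) = 31276*(-30513) = -954324588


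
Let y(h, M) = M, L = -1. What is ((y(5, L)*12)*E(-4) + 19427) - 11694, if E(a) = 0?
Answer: 7733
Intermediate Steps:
((y(5, L)*12)*E(-4) + 19427) - 11694 = (-1*12*0 + 19427) - 11694 = (-12*0 + 19427) - 11694 = (0 + 19427) - 11694 = 19427 - 11694 = 7733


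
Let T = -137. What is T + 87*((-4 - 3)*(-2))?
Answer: 1081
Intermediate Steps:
T + 87*((-4 - 3)*(-2)) = -137 + 87*((-4 - 3)*(-2)) = -137 + 87*(-7*(-2)) = -137 + 87*14 = -137 + 1218 = 1081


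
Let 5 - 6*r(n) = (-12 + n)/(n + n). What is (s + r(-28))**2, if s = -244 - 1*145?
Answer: 7387524/49 ≈ 1.5077e+5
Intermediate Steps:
s = -389 (s = -244 - 145 = -389)
r(n) = 5/6 - (-12 + n)/(12*n) (r(n) = 5/6 - (-12 + n)/(6*(n + n)) = 5/6 - (-12 + n)/(6*(2*n)) = 5/6 - (-12 + n)*1/(2*n)/6 = 5/6 - (-12 + n)/(12*n))
(s + r(-28))**2 = (-389 + (3/4 + 1/(-28)))**2 = (-389 + (3/4 - 1/28))**2 = (-389 + 5/7)**2 = (-2718/7)**2 = 7387524/49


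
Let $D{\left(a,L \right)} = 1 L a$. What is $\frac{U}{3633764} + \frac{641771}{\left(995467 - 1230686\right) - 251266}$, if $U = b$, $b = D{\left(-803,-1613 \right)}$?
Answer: $- \frac{1701930011129}{1767771679540} \approx -0.96275$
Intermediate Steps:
$D{\left(a,L \right)} = L a$
$b = 1295239$ ($b = \left(-1613\right) \left(-803\right) = 1295239$)
$U = 1295239$
$\frac{U}{3633764} + \frac{641771}{\left(995467 - 1230686\right) - 251266} = \frac{1295239}{3633764} + \frac{641771}{\left(995467 - 1230686\right) - 251266} = 1295239 \cdot \frac{1}{3633764} + \frac{641771}{-235219 - 251266} = \frac{1295239}{3633764} + \frac{641771}{-486485} = \frac{1295239}{3633764} + 641771 \left(- \frac{1}{486485}\right) = \frac{1295239}{3633764} - \frac{641771}{486485} = - \frac{1701930011129}{1767771679540}$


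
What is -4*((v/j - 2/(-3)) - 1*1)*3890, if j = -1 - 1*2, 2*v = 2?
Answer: 31120/3 ≈ 10373.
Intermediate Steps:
v = 1 (v = (½)*2 = 1)
j = -3 (j = -1 - 2 = -3)
-4*((v/j - 2/(-3)) - 1*1)*3890 = -4*((1/(-3) - 2/(-3)) - 1*1)*3890 = -4*((1*(-⅓) - 2*(-⅓)) - 1)*3890 = -4*((-⅓ + ⅔) - 1)*3890 = -4*(⅓ - 1)*3890 = -4*(-2)/3*3890 = -1*(-8/3)*3890 = (8/3)*3890 = 31120/3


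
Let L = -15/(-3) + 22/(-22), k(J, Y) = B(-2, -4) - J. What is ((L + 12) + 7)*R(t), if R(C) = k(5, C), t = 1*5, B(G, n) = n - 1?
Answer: -230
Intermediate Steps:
B(G, n) = -1 + n
t = 5
k(J, Y) = -5 - J (k(J, Y) = (-1 - 4) - J = -5 - J)
L = 4 (L = -15*(-⅓) + 22*(-1/22) = 5 - 1 = 4)
R(C) = -10 (R(C) = -5 - 1*5 = -5 - 5 = -10)
((L + 12) + 7)*R(t) = ((4 + 12) + 7)*(-10) = (16 + 7)*(-10) = 23*(-10) = -230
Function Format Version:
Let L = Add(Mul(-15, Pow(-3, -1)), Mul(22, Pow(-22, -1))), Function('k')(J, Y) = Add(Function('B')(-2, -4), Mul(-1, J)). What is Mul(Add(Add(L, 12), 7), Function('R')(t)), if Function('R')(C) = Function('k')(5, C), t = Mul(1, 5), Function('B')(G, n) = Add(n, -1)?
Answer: -230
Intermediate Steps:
Function('B')(G, n) = Add(-1, n)
t = 5
Function('k')(J, Y) = Add(-5, Mul(-1, J)) (Function('k')(J, Y) = Add(Add(-1, -4), Mul(-1, J)) = Add(-5, Mul(-1, J)))
L = 4 (L = Add(Mul(-15, Rational(-1, 3)), Mul(22, Rational(-1, 22))) = Add(5, -1) = 4)
Function('R')(C) = -10 (Function('R')(C) = Add(-5, Mul(-1, 5)) = Add(-5, -5) = -10)
Mul(Add(Add(L, 12), 7), Function('R')(t)) = Mul(Add(Add(4, 12), 7), -10) = Mul(Add(16, 7), -10) = Mul(23, -10) = -230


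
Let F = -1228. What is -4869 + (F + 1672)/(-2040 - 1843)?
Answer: -18906771/3883 ≈ -4869.1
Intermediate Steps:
-4869 + (F + 1672)/(-2040 - 1843) = -4869 + (-1228 + 1672)/(-2040 - 1843) = -4869 + 444/(-3883) = -4869 + 444*(-1/3883) = -4869 - 444/3883 = -18906771/3883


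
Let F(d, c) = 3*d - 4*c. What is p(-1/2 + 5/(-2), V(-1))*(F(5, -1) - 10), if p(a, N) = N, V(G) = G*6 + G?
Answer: -63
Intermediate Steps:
V(G) = 7*G (V(G) = 6*G + G = 7*G)
F(d, c) = -4*c + 3*d
p(-1/2 + 5/(-2), V(-1))*(F(5, -1) - 10) = (7*(-1))*((-4*(-1) + 3*5) - 10) = -7*((4 + 15) - 10) = -7*(19 - 10) = -7*9 = -63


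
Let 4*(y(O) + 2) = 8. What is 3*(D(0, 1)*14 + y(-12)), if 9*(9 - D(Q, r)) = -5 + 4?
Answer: 1148/3 ≈ 382.67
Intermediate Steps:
y(O) = 0 (y(O) = -2 + (¼)*8 = -2 + 2 = 0)
D(Q, r) = 82/9 (D(Q, r) = 9 - (-5 + 4)/9 = 9 - ⅑*(-1) = 9 + ⅑ = 82/9)
3*(D(0, 1)*14 + y(-12)) = 3*((82/9)*14 + 0) = 3*(1148/9 + 0) = 3*(1148/9) = 1148/3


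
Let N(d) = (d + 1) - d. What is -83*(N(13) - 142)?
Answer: 11703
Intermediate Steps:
N(d) = 1 (N(d) = (1 + d) - d = 1)
-83*(N(13) - 142) = -83*(1 - 142) = -83*(-141) = 11703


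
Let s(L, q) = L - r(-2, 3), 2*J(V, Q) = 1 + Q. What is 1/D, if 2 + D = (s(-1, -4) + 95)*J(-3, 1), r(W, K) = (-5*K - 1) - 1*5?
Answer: 1/113 ≈ 0.0088496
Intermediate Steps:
r(W, K) = -6 - 5*K (r(W, K) = (-1 - 5*K) - 5 = -6 - 5*K)
J(V, Q) = 1/2 + Q/2 (J(V, Q) = (1 + Q)/2 = 1/2 + Q/2)
s(L, q) = 21 + L (s(L, q) = L - (-6 - 5*3) = L - (-6 - 15) = L - 1*(-21) = L + 21 = 21 + L)
D = 113 (D = -2 + ((21 - 1) + 95)*(1/2 + (1/2)*1) = -2 + (20 + 95)*(1/2 + 1/2) = -2 + 115*1 = -2 + 115 = 113)
1/D = 1/113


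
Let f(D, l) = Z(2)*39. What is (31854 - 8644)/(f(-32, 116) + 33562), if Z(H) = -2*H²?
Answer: 2321/3325 ≈ 0.69804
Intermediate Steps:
f(D, l) = -312 (f(D, l) = -2*2²*39 = -2*4*39 = -8*39 = -312)
(31854 - 8644)/(f(-32, 116) + 33562) = (31854 - 8644)/(-312 + 33562) = 23210/33250 = 23210*(1/33250) = 2321/3325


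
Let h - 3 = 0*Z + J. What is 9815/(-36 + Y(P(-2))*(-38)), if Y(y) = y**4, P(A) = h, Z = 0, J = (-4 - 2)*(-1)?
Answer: -9815/249354 ≈ -0.039362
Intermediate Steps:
J = 6 (J = -6*(-1) = 6)
h = 9 (h = 3 + (0*0 + 6) = 3 + (0 + 6) = 3 + 6 = 9)
P(A) = 9
9815/(-36 + Y(P(-2))*(-38)) = 9815/(-36 + 9**4*(-38)) = 9815/(-36 + 6561*(-38)) = 9815/(-36 - 249318) = 9815/(-249354) = 9815*(-1/249354) = -9815/249354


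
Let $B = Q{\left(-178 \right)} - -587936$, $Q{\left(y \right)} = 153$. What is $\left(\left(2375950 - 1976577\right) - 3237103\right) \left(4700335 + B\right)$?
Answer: $-15007119437520$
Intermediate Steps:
$B = 588089$ ($B = 153 - -587936 = 153 + 587936 = 588089$)
$\left(\left(2375950 - 1976577\right) - 3237103\right) \left(4700335 + B\right) = \left(\left(2375950 - 1976577\right) - 3237103\right) \left(4700335 + 588089\right) = \left(399373 - 3237103\right) 5288424 = \left(-2837730\right) 5288424 = -15007119437520$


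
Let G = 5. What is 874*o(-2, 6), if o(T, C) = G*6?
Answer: 26220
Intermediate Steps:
o(T, C) = 30 (o(T, C) = 5*6 = 30)
874*o(-2, 6) = 874*30 = 26220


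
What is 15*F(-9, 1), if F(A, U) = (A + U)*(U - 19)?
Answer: 2160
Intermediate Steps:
F(A, U) = (-19 + U)*(A + U) (F(A, U) = (A + U)*(-19 + U) = (-19 + U)*(A + U))
15*F(-9, 1) = 15*(1² - 19*(-9) - 19*1 - 9*1) = 15*(1 + 171 - 19 - 9) = 15*144 = 2160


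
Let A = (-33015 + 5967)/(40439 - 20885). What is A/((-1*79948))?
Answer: 49/2832071 ≈ 1.7302e-5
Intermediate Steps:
A = -4508/3259 (A = -27048/19554 = -27048*1/19554 = -4508/3259 ≈ -1.3832)
A/((-1*79948)) = -4508/(3259*((-1*79948))) = -4508/3259/(-79948) = -4508/3259*(-1/79948) = 49/2832071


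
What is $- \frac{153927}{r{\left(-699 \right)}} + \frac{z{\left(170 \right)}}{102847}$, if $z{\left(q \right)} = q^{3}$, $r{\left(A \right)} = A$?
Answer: $\frac{6421705723}{23963351} \approx 267.98$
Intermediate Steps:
$- \frac{153927}{r{\left(-699 \right)}} + \frac{z{\left(170 \right)}}{102847} = - \frac{153927}{-699} + \frac{170^{3}}{102847} = \left(-153927\right) \left(- \frac{1}{699}\right) + 4913000 \cdot \frac{1}{102847} = \frac{51309}{233} + \frac{4913000}{102847} = \frac{6421705723}{23963351}$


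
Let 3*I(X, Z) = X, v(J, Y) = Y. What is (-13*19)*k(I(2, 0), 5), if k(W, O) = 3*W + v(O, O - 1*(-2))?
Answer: -2223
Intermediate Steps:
I(X, Z) = X/3
k(W, O) = 2 + O + 3*W (k(W, O) = 3*W + (O - 1*(-2)) = 3*W + (O + 2) = 3*W + (2 + O) = 2 + O + 3*W)
(-13*19)*k(I(2, 0), 5) = (-13*19)*(2 + 5 + 3*((1/3)*2)) = -247*(2 + 5 + 3*(2/3)) = -247*(2 + 5 + 2) = -247*9 = -2223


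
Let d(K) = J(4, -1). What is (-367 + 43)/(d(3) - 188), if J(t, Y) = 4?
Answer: 81/46 ≈ 1.7609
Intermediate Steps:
d(K) = 4
(-367 + 43)/(d(3) - 188) = (-367 + 43)/(4 - 188) = -324/(-184) = -324*(-1/184) = 81/46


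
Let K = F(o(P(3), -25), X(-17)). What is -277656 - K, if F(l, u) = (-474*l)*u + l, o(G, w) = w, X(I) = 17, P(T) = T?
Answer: -479081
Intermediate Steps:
F(l, u) = l - 474*l*u (F(l, u) = -474*l*u + l = l - 474*l*u)
K = 201425 (K = -25*(1 - 474*17) = -25*(1 - 8058) = -25*(-8057) = 201425)
-277656 - K = -277656 - 1*201425 = -277656 - 201425 = -479081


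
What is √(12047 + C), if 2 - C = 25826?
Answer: I*√13777 ≈ 117.38*I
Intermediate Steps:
C = -25824 (C = 2 - 1*25826 = 2 - 25826 = -25824)
√(12047 + C) = √(12047 - 25824) = √(-13777) = I*√13777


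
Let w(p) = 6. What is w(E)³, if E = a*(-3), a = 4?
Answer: 216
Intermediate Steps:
E = -12 (E = 4*(-3) = -12)
w(E)³ = 6³ = 216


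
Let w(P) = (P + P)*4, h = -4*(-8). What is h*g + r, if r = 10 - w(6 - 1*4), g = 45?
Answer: 1434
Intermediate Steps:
h = 32
w(P) = 8*P (w(P) = (2*P)*4 = 8*P)
r = -6 (r = 10 - 8*(6 - 1*4) = 10 - 8*(6 - 4) = 10 - 8*2 = 10 - 1*16 = 10 - 16 = -6)
h*g + r = 32*45 - 6 = 1440 - 6 = 1434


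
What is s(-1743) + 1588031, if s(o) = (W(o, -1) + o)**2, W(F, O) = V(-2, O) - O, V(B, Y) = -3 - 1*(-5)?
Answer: 4615631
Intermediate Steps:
V(B, Y) = 2 (V(B, Y) = -3 + 5 = 2)
W(F, O) = 2 - O
s(o) = (3 + o)**2 (s(o) = ((2 - 1*(-1)) + o)**2 = ((2 + 1) + o)**2 = (3 + o)**2)
s(-1743) + 1588031 = (3 - 1743)**2 + 1588031 = (-1740)**2 + 1588031 = 3027600 + 1588031 = 4615631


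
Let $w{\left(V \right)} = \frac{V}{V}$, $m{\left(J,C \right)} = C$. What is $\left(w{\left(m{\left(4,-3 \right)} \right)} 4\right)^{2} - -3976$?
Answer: $3992$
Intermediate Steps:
$w{\left(V \right)} = 1$
$\left(w{\left(m{\left(4,-3 \right)} \right)} 4\right)^{2} - -3976 = \left(1 \cdot 4\right)^{2} - -3976 = 4^{2} + 3976 = 16 + 3976 = 3992$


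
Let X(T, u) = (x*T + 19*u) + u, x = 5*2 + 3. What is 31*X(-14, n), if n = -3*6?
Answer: -16802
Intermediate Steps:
x = 13 (x = 10 + 3 = 13)
n = -18
X(T, u) = 13*T + 20*u (X(T, u) = (13*T + 19*u) + u = 13*T + 20*u)
31*X(-14, n) = 31*(13*(-14) + 20*(-18)) = 31*(-182 - 360) = 31*(-542) = -16802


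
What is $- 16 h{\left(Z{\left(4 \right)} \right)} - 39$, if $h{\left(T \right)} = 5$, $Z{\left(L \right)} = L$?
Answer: $-119$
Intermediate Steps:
$- 16 h{\left(Z{\left(4 \right)} \right)} - 39 = \left(-16\right) 5 - 39 = -80 - 39 = -119$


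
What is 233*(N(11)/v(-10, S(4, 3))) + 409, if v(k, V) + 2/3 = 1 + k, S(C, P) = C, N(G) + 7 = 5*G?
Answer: -21691/29 ≈ -747.97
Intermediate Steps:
N(G) = -7 + 5*G
v(k, V) = 1/3 + k (v(k, V) = -2/3 + (1 + k) = 1/3 + k)
233*(N(11)/v(-10, S(4, 3))) + 409 = 233*((-7 + 5*11)/(1/3 - 10)) + 409 = 233*((-7 + 55)/(-29/3)) + 409 = 233*(48*(-3/29)) + 409 = 233*(-144/29) + 409 = -33552/29 + 409 = -21691/29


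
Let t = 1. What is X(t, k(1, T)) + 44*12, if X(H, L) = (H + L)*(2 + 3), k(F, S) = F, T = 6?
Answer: 538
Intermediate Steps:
X(H, L) = 5*H + 5*L (X(H, L) = (H + L)*5 = 5*H + 5*L)
X(t, k(1, T)) + 44*12 = (5*1 + 5*1) + 44*12 = (5 + 5) + 528 = 10 + 528 = 538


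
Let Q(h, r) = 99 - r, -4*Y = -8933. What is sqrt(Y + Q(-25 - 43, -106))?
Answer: sqrt(9753)/2 ≈ 49.379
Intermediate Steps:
Y = 8933/4 (Y = -1/4*(-8933) = 8933/4 ≈ 2233.3)
sqrt(Y + Q(-25 - 43, -106)) = sqrt(8933/4 + (99 - 1*(-106))) = sqrt(8933/4 + (99 + 106)) = sqrt(8933/4 + 205) = sqrt(9753/4) = sqrt(9753)/2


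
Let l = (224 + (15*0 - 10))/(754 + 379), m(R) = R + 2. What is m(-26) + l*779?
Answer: 139514/1133 ≈ 123.14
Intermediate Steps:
m(R) = 2 + R
l = 214/1133 (l = (224 + (0 - 10))/1133 = (224 - 10)*(1/1133) = 214*(1/1133) = 214/1133 ≈ 0.18888)
m(-26) + l*779 = (2 - 26) + (214/1133)*779 = -24 + 166706/1133 = 139514/1133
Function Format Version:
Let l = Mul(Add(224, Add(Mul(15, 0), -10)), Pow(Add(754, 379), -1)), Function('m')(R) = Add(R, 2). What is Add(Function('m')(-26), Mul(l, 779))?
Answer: Rational(139514, 1133) ≈ 123.14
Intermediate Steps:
Function('m')(R) = Add(2, R)
l = Rational(214, 1133) (l = Mul(Add(224, Add(0, -10)), Pow(1133, -1)) = Mul(Add(224, -10), Rational(1, 1133)) = Mul(214, Rational(1, 1133)) = Rational(214, 1133) ≈ 0.18888)
Add(Function('m')(-26), Mul(l, 779)) = Add(Add(2, -26), Mul(Rational(214, 1133), 779)) = Add(-24, Rational(166706, 1133)) = Rational(139514, 1133)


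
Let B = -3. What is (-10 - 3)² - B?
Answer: 172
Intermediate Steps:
(-10 - 3)² - B = (-10 - 3)² - 1*(-3) = (-13)² + 3 = 169 + 3 = 172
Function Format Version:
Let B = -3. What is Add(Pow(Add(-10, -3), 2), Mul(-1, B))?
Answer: 172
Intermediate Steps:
Add(Pow(Add(-10, -3), 2), Mul(-1, B)) = Add(Pow(Add(-10, -3), 2), Mul(-1, -3)) = Add(Pow(-13, 2), 3) = Add(169, 3) = 172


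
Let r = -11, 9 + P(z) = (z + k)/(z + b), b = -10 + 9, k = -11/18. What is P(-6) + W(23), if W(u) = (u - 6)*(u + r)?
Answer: 3527/18 ≈ 195.94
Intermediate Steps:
k = -11/18 (k = -11*1/18 = -11/18 ≈ -0.61111)
b = -1
P(z) = -9 + (-11/18 + z)/(-1 + z) (P(z) = -9 + (z - 11/18)/(z - 1) = -9 + (-11/18 + z)/(-1 + z))
W(u) = (-11 + u)*(-6 + u) (W(u) = (u - 6)*(u - 11) = (-6 + u)*(-11 + u) = (-11 + u)*(-6 + u))
P(-6) + W(23) = (151 - 144*(-6))/(18*(-1 - 6)) + (66 + 23² - 17*23) = (1/18)*(151 + 864)/(-7) + (66 + 529 - 391) = (1/18)*(-⅐)*1015 + 204 = -145/18 + 204 = 3527/18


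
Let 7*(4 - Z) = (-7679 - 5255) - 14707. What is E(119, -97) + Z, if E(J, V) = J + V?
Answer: 27823/7 ≈ 3974.7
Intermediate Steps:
Z = 27669/7 (Z = 4 - ((-7679 - 5255) - 14707)/7 = 4 - (-12934 - 14707)/7 = 4 - ⅐*(-27641) = 4 + 27641/7 = 27669/7 ≈ 3952.7)
E(119, -97) + Z = (119 - 97) + 27669/7 = 22 + 27669/7 = 27823/7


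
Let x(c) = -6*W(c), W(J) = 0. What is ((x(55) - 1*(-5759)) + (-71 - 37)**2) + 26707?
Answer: 44130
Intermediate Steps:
x(c) = 0 (x(c) = -6*0 = 0)
((x(55) - 1*(-5759)) + (-71 - 37)**2) + 26707 = ((0 - 1*(-5759)) + (-71 - 37)**2) + 26707 = ((0 + 5759) + (-108)**2) + 26707 = (5759 + 11664) + 26707 = 17423 + 26707 = 44130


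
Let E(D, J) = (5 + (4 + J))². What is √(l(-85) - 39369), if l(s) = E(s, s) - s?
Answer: 2*I*√8377 ≈ 183.05*I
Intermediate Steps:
E(D, J) = (9 + J)²
l(s) = (9 + s)² - s
√(l(-85) - 39369) = √(((9 - 85)² - 1*(-85)) - 39369) = √(((-76)² + 85) - 39369) = √((5776 + 85) - 39369) = √(5861 - 39369) = √(-33508) = 2*I*√8377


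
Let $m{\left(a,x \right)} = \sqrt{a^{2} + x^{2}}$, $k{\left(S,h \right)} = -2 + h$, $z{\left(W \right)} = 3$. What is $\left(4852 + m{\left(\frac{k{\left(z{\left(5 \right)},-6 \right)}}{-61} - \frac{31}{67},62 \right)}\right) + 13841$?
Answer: $18693 + \frac{\sqrt{64210355261}}{4087} \approx 18755.0$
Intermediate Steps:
$\left(4852 + m{\left(\frac{k{\left(z{\left(5 \right)},-6 \right)}}{-61} - \frac{31}{67},62 \right)}\right) + 13841 = \left(4852 + \sqrt{\left(\frac{-2 - 6}{-61} - \frac{31}{67}\right)^{2} + 62^{2}}\right) + 13841 = \left(4852 + \sqrt{\left(\left(-8\right) \left(- \frac{1}{61}\right) - \frac{31}{67}\right)^{2} + 3844}\right) + 13841 = \left(4852 + \sqrt{\left(\frac{8}{61} - \frac{31}{67}\right)^{2} + 3844}\right) + 13841 = \left(4852 + \sqrt{\left(- \frac{1355}{4087}\right)^{2} + 3844}\right) + 13841 = \left(4852 + \sqrt{\frac{1836025}{16703569} + 3844}\right) + 13841 = \left(4852 + \sqrt{\frac{64210355261}{16703569}}\right) + 13841 = \left(4852 + \frac{\sqrt{64210355261}}{4087}\right) + 13841 = 18693 + \frac{\sqrt{64210355261}}{4087}$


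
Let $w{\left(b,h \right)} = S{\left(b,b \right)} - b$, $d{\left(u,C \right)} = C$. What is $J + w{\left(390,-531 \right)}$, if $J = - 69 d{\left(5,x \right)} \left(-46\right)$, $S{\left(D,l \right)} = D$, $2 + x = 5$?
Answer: $9522$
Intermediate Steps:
$x = 3$ ($x = -2 + 5 = 3$)
$w{\left(b,h \right)} = 0$ ($w{\left(b,h \right)} = b - b = 0$)
$J = 9522$ ($J = \left(-69\right) 3 \left(-46\right) = \left(-207\right) \left(-46\right) = 9522$)
$J + w{\left(390,-531 \right)} = 9522 + 0 = 9522$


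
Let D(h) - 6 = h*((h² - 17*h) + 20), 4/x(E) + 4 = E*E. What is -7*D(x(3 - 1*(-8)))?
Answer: -74711266/1601613 ≈ -46.648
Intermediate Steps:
x(E) = 4/(-4 + E²) (x(E) = 4/(-4 + E*E) = 4/(-4 + E²))
D(h) = 6 + h*(20 + h² - 17*h) (D(h) = 6 + h*((h² - 17*h) + 20) = 6 + h*(20 + h² - 17*h))
-7*D(x(3 - 1*(-8))) = -7*(6 + (4/(-4 + (3 - 1*(-8))²))³ - 17*16/(-4 + (3 - 1*(-8))²)² + 20*(4/(-4 + (3 - 1*(-8))²))) = -7*(6 + (4/(-4 + (3 + 8)²))³ - 17*16/(-4 + (3 + 8)²)² + 20*(4/(-4 + (3 + 8)²))) = -7*(6 + (4/(-4 + 11²))³ - 17*16/(-4 + 11²)² + 20*(4/(-4 + 11²))) = -7*(6 + (4/(-4 + 121))³ - 17*16/(-4 + 121)² + 20*(4/(-4 + 121))) = -7*(6 + (4/117)³ - 17*(4/117)² + 20*(4/117)) = -7*(6 + 64/1601613 - 17*16/13689 + 80/117) = -7*(6 + 64/1601613 - 272/13689 + 80/117) = -7*10673038/1601613 = -74711266/1601613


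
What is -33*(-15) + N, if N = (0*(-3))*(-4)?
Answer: 495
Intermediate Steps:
N = 0 (N = 0*(-4) = 0)
-33*(-15) + N = -33*(-15) + 0 = 495 + 0 = 495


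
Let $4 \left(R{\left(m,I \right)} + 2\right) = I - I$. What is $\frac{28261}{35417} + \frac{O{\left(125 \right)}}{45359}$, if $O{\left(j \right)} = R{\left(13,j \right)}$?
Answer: $\frac{1281819865}{1606479703} \approx 0.79791$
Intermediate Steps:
$R{\left(m,I \right)} = -2$ ($R{\left(m,I \right)} = -2 + \frac{I - I}{4} = -2 + \frac{1}{4} \cdot 0 = -2 + 0 = -2$)
$O{\left(j \right)} = -2$
$\frac{28261}{35417} + \frac{O{\left(125 \right)}}{45359} = \frac{28261}{35417} - \frac{2}{45359} = \frac{1281819865}{1606479703}$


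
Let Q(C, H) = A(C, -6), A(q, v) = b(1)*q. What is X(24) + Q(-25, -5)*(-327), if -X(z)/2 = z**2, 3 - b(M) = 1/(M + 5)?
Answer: 44021/2 ≈ 22011.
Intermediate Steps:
b(M) = 3 - 1/(5 + M) (b(M) = 3 - 1/(M + 5) = 3 - 1/(5 + M))
A(q, v) = 17*q/6 (A(q, v) = ((14 + 3*1)/(5 + 1))*q = ((14 + 3)/6)*q = ((1/6)*17)*q = 17*q/6)
Q(C, H) = 17*C/6
X(z) = -2*z**2
X(24) + Q(-25, -5)*(-327) = -2*24**2 + ((17/6)*(-25))*(-327) = -2*576 - 425/6*(-327) = -1152 + 46325/2 = 44021/2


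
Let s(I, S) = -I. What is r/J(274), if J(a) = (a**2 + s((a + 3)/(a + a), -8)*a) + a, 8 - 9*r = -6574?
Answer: 4388/451269 ≈ 0.0097237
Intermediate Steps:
r = 2194/3 (r = 8/9 - 1/9*(-6574) = 8/9 + 6574/9 = 2194/3 ≈ 731.33)
J(a) = -3/2 + a**2 + a/2 (J(a) = (a**2 + (-(a + 3)/(a + a))*a) + a = (a**2 + (-(3 + a)/(2*a))*a) + a = (a**2 + (-3/2 - a/2)) + a = (-3/2 + a**2 - a/2) + a = -3/2 + a**2 + a/2)
r/J(274) = 2194/(3*(-3/2 + 274**2 + (1/2)*274)) = 2194/(3*(-3/2 + 75076 + 137)) = 2194/(3*(150423/2)) = (2194/3)*(2/150423) = 4388/451269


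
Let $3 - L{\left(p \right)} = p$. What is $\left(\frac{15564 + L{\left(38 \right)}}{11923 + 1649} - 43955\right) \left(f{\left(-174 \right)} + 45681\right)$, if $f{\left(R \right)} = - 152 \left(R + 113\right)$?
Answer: $- \frac{32781757743643}{13572} \approx -2.4154 \cdot 10^{9}$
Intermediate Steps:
$L{\left(p \right)} = 3 - p$
$f{\left(R \right)} = -17176 - 152 R$ ($f{\left(R \right)} = - 152 \left(113 + R\right) = -17176 - 152 R$)
$\left(\frac{15564 + L{\left(38 \right)}}{11923 + 1649} - 43955\right) \left(f{\left(-174 \right)} + 45681\right) = \left(\frac{15564 + \left(3 - 38\right)}{11923 + 1649} - 43955\right) \left(\left(-17176 - -26448\right) + 45681\right) = \left(\frac{15564 + \left(3 - 38\right)}{13572} - 43955\right) \left(\left(-17176 + 26448\right) + 45681\right) = \left(\left(15564 - 35\right) \frac{1}{13572} - 43955\right) \left(9272 + 45681\right) = \left(15529 \cdot \frac{1}{13572} - 43955\right) 54953 = \left(\frac{15529}{13572} - 43955\right) 54953 = \left(- \frac{596541731}{13572}\right) 54953 = - \frac{32781757743643}{13572}$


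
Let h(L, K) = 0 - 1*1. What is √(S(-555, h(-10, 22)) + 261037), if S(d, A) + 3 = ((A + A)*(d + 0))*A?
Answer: 2*√64981 ≈ 509.83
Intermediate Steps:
h(L, K) = -1 (h(L, K) = 0 - 1 = -1)
S(d, A) = -3 + 2*d*A² (S(d, A) = -3 + ((A + A)*(d + 0))*A = -3 + ((2*A)*d)*A = -3 + (2*A*d)*A = -3 + 2*d*A²)
√(S(-555, h(-10, 22)) + 261037) = √((-3 + 2*(-555)*(-1)²) + 261037) = √((-3 + 2*(-555)*1) + 261037) = √((-3 - 1110) + 261037) = √(-1113 + 261037) = √259924 = 2*√64981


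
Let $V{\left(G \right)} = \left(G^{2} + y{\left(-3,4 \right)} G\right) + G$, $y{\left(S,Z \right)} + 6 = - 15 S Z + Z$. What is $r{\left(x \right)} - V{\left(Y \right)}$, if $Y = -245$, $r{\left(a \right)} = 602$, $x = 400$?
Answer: $-15568$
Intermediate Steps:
$y{\left(S,Z \right)} = -6 + Z - 15 S Z$ ($y{\left(S,Z \right)} = -6 + \left(- 15 S Z + Z\right) = -6 - \left(- Z + 15 S Z\right) = -6 + Z - 15 S Z$)
$V{\left(G \right)} = G^{2} + 179 G$ ($V{\left(G \right)} = \left(G^{2} + \left(-6 + 4 - \left(-45\right) 4\right) G\right) + G = \left(G^{2} + \left(-6 + 4 + 180\right) G\right) + G = \left(G^{2} + 178 G\right) + G = G^{2} + 179 G$)
$r{\left(x \right)} - V{\left(Y \right)} = 602 - - 245 \left(179 - 245\right) = 602 - \left(-245\right) \left(-66\right) = 602 - 16170 = -15568$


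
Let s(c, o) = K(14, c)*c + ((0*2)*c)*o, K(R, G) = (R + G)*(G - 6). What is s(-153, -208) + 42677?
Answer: -3338776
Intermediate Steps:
K(R, G) = (-6 + G)*(G + R) (K(R, G) = (G + R)*(-6 + G) = (-6 + G)*(G + R))
s(c, o) = c*(-84 + c**2 + 8*c) (s(c, o) = (c**2 - 6*c - 6*14 + c*14)*c + ((0*2)*c)*o = (c**2 - 6*c - 84 + 14*c)*c + (0*c)*o = (-84 + c**2 + 8*c)*c + 0*o = c*(-84 + c**2 + 8*c) + 0 = c*(-84 + c**2 + 8*c))
s(-153, -208) + 42677 = -153*(-84 + (-153)**2 + 8*(-153)) + 42677 = -153*(-84 + 23409 - 1224) + 42677 = -153*22101 + 42677 = -3381453 + 42677 = -3338776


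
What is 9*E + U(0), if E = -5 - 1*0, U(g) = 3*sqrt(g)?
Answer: -45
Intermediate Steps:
E = -5 (E = -5 + 0 = -5)
9*E + U(0) = 9*(-5) + 3*sqrt(0) = -45 + 3*0 = -45 + 0 = -45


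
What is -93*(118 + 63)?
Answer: -16833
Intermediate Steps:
-93*(118 + 63) = -93*181 = -16833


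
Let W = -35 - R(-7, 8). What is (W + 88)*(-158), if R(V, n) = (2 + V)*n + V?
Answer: -15800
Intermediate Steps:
R(V, n) = V + n*(2 + V) (R(V, n) = n*(2 + V) + V = V + n*(2 + V))
W = 12 (W = -35 - (-7 + 2*8 - 7*8) = -35 - (-7 + 16 - 56) = -35 - 1*(-47) = -35 + 47 = 12)
(W + 88)*(-158) = (12 + 88)*(-158) = 100*(-158) = -15800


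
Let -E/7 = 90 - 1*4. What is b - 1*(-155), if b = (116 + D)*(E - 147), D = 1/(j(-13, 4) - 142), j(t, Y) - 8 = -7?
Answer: -12228040/141 ≈ -86724.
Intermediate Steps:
E = -602 (E = -7*(90 - 1*4) = -7*(90 - 4) = -7*86 = -602)
j(t, Y) = 1 (j(t, Y) = 8 - 7 = 1)
D = -1/141 (D = 1/(1 - 142) = 1/(-141) = -1/141 ≈ -0.0070922)
b = -12249895/141 (b = (116 - 1/141)*(-602 - 147) = (16355/141)*(-749) = -12249895/141 ≈ -86879.)
b - 1*(-155) = -12249895/141 - 1*(-155) = -12249895/141 + 155 = -12228040/141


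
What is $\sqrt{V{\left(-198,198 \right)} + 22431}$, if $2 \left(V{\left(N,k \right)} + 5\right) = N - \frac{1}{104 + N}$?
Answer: $\frac{\sqrt{197281419}}{94} \approx 149.42$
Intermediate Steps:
$V{\left(N,k \right)} = -5 + \frac{N}{2} - \frac{1}{2 \left(104 + N\right)}$ ($V{\left(N,k \right)} = -5 + \frac{N - \frac{1}{104 + N}}{2} = -5 + \left(\frac{N}{2} - \frac{1}{2 \left(104 + N\right)}\right) = -5 + \frac{N}{2} - \frac{1}{2 \left(104 + N\right)}$)
$\sqrt{V{\left(-198,198 \right)} + 22431} = \sqrt{\frac{-1041 + \left(-198\right)^{2} + 94 \left(-198\right)}{2 \left(104 - 198\right)} + 22431} = \sqrt{\frac{-1041 + 39204 - 18612}{2 \left(-94\right)} + 22431} = \sqrt{\frac{1}{2} \left(- \frac{1}{94}\right) 19551 + 22431} = \sqrt{- \frac{19551}{188} + 22431} = \sqrt{\frac{4197477}{188}} = \frac{\sqrt{197281419}}{94}$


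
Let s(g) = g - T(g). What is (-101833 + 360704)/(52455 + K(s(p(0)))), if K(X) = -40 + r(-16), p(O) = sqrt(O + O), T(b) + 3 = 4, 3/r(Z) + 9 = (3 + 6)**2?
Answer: 6212904/1257961 ≈ 4.9389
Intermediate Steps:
r(Z) = 1/24 (r(Z) = 3/(-9 + (3 + 6)**2) = 3/(-9 + 9**2) = 3/(-9 + 81) = 3/72 = 3*(1/72) = 1/24)
T(b) = 1 (T(b) = -3 + 4 = 1)
p(O) = sqrt(2)*sqrt(O) (p(O) = sqrt(2*O) = sqrt(2)*sqrt(O))
s(g) = -1 + g (s(g) = g - 1*1 = g - 1 = -1 + g)
K(X) = -959/24 (K(X) = -40 + 1/24 = -959/24)
(-101833 + 360704)/(52455 + K(s(p(0)))) = (-101833 + 360704)/(52455 - 959/24) = 258871/(1257961/24) = 258871*(24/1257961) = 6212904/1257961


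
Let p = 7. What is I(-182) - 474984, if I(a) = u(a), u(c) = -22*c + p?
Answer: -470973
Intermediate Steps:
u(c) = 7 - 22*c (u(c) = -22*c + 7 = 7 - 22*c)
I(a) = 7 - 22*a
I(-182) - 474984 = (7 - 22*(-182)) - 474984 = (7 + 4004) - 474984 = 4011 - 474984 = -470973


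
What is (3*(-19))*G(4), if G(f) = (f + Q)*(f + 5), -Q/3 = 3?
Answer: 2565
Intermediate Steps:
Q = -9 (Q = -3*3 = -9)
G(f) = (-9 + f)*(5 + f) (G(f) = (f - 9)*(f + 5) = (-9 + f)*(5 + f))
(3*(-19))*G(4) = (3*(-19))*(-45 + 4**2 - 4*4) = -57*(-45 + 16 - 16) = -57*(-45) = 2565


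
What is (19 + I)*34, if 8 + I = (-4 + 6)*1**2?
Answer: 442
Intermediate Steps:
I = -6 (I = -8 + (-4 + 6)*1**2 = -8 + 2*1 = -8 + 2 = -6)
(19 + I)*34 = (19 - 6)*34 = 13*34 = 442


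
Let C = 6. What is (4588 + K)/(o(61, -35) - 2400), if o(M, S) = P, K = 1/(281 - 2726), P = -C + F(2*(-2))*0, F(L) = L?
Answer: -11217659/5882670 ≈ -1.9069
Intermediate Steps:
P = -6 (P = -1*6 + (2*(-2))*0 = -6 - 4*0 = -6 + 0 = -6)
K = -1/2445 (K = 1/(-2445) = -1/2445 ≈ -0.00040900)
o(M, S) = -6
(4588 + K)/(o(61, -35) - 2400) = (4588 - 1/2445)/(-6 - 2400) = (11217659/2445)/(-2406) = (11217659/2445)*(-1/2406) = -11217659/5882670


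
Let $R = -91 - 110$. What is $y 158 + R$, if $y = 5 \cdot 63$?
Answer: $49569$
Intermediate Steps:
$R = -201$ ($R = -91 - 110 = -201$)
$y = 315$
$y 158 + R = 315 \cdot 158 - 201 = 49770 - 201 = 49569$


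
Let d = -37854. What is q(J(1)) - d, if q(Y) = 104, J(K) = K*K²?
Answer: 37958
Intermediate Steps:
J(K) = K³
q(J(1)) - d = 104 - 1*(-37854) = 104 + 37854 = 37958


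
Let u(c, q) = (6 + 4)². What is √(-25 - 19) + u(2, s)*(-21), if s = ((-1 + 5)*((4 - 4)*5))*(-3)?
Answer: -2100 + 2*I*√11 ≈ -2100.0 + 6.6332*I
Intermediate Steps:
s = 0 (s = (4*(0*5))*(-3) = (4*0)*(-3) = 0*(-3) = 0)
u(c, q) = 100 (u(c, q) = 10² = 100)
√(-25 - 19) + u(2, s)*(-21) = √(-25 - 19) + 100*(-21) = √(-44) - 2100 = 2*I*√11 - 2100 = -2100 + 2*I*√11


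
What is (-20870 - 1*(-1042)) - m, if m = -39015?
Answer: 19187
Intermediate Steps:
(-20870 - 1*(-1042)) - m = (-20870 - 1*(-1042)) - 1*(-39015) = (-20870 + 1042) + 39015 = -19828 + 39015 = 19187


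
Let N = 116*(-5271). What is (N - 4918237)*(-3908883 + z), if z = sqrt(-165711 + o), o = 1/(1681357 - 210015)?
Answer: 21614844785259 - 5529673*I*sqrt(358739007774354062)/1471342 ≈ 2.1615e+13 - 2.251e+9*I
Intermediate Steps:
N = -611436
o = 1/1471342 ≈ 6.7965e-7
z = I*sqrt(358739007774354062)/1471342 (z = sqrt(-165711 + 1/1471342) = sqrt(-243817554161/1471342) = I*sqrt(358739007774354062)/1471342 ≈ 407.08*I)
(N - 4918237)*(-3908883 + z) = (-611436 - 4918237)*(-3908883 + I*sqrt(358739007774354062)/1471342) = -5529673*(-3908883 + I*sqrt(358739007774354062)/1471342) = 21614844785259 - 5529673*I*sqrt(358739007774354062)/1471342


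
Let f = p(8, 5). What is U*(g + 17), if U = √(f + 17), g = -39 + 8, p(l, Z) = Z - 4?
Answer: -42*√2 ≈ -59.397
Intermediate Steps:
p(l, Z) = -4 + Z
f = 1 (f = -4 + 5 = 1)
g = -31
U = 3*√2 (U = √(1 + 17) = √18 = 3*√2 ≈ 4.2426)
U*(g + 17) = (3*√2)*(-31 + 17) = (3*√2)*(-14) = -42*√2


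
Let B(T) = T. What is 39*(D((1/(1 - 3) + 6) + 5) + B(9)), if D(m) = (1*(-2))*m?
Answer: -468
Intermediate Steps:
D(m) = -2*m
39*(D((1/(1 - 3) + 6) + 5) + B(9)) = 39*(-2*((1/(1 - 3) + 6) + 5) + 9) = 39*(-2*((1/(-2) + 6) + 5) + 9) = 39*(-2*((-½ + 6) + 5) + 9) = 39*(-2*(11/2 + 5) + 9) = 39*(-2*21/2 + 9) = 39*(-21 + 9) = 39*(-12) = -468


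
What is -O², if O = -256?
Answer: -65536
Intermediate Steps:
-O² = -1*(-256)² = -1*65536 = -65536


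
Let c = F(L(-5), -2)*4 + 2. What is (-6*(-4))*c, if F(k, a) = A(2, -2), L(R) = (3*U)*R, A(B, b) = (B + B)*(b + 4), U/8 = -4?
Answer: 816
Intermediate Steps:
U = -32 (U = 8*(-4) = -32)
A(B, b) = 2*B*(4 + b) (A(B, b) = (2*B)*(4 + b) = 2*B*(4 + b))
L(R) = -96*R (L(R) = (3*(-32))*R = -96*R)
F(k, a) = 8 (F(k, a) = 2*2*(4 - 2) = 2*2*2 = 8)
c = 34 (c = 8*4 + 2 = 32 + 2 = 34)
(-6*(-4))*c = -6*(-4)*34 = 24*34 = 816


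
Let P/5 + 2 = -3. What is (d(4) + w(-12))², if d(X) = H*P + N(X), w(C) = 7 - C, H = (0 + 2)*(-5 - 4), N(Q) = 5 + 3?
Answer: 227529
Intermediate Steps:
P = -25 (P = -10 + 5*(-3) = -10 - 15 = -25)
N(Q) = 8
H = -18 (H = 2*(-9) = -18)
d(X) = 458 (d(X) = -18*(-25) + 8 = 450 + 8 = 458)
(d(4) + w(-12))² = (458 + (7 - 1*(-12)))² = (458 + (7 + 12))² = (458 + 19)² = 477² = 227529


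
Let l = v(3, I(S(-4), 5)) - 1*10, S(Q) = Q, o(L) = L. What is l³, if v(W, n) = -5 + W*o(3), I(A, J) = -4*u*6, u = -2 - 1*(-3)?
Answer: -216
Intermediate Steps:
u = 1 (u = -2 + 3 = 1)
I(A, J) = -24 (I(A, J) = -4*1*6 = -4*6 = -24)
v(W, n) = -5 + 3*W (v(W, n) = -5 + W*3 = -5 + 3*W)
l = -6 (l = (-5 + 3*3) - 1*10 = (-5 + 9) - 10 = 4 - 10 = -6)
l³ = (-6)³ = -216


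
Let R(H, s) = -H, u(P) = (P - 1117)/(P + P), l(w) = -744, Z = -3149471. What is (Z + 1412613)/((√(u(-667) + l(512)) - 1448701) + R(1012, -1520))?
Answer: 1679469729709918/1401812411335479 + 3473716*I*√82600613/1401812411335479 ≈ 1.1981 + 2.2521e-5*I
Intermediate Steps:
u(P) = (-1117 + P)/(2*P) (u(P) = (-1117 + P)/((2*P)) = (-1117 + P)*(1/(2*P)) = (-1117 + P)/(2*P))
(Z + 1412613)/((√(u(-667) + l(512)) - 1448701) + R(1012, -1520)) = (-3149471 + 1412613)/((√((½)*(-1117 - 667)/(-667) - 744) - 1448701) - 1*1012) = -1736858/((√((½)*(-1/667)*(-1784) - 744) - 1448701) - 1012) = -1736858/((√(892/667 - 744) - 1448701) - 1012) = -1736858/((√(-495356/667) - 1448701) - 1012) = -1736858/((2*I*√82600613/667 - 1448701) - 1012) = -1736858/((-1448701 + 2*I*√82600613/667) - 1012) = -1736858/(-1449713 + 2*I*√82600613/667)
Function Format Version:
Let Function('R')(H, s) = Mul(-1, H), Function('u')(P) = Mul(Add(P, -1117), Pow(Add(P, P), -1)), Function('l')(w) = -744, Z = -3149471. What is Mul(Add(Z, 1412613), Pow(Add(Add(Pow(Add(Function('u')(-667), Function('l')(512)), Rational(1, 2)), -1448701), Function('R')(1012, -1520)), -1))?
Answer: Add(Rational(1679469729709918, 1401812411335479), Mul(Rational(3473716, 1401812411335479), I, Pow(82600613, Rational(1, 2)))) ≈ Add(1.1981, Mul(2.2521e-5, I))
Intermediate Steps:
Function('u')(P) = Mul(Rational(1, 2), Pow(P, -1), Add(-1117, P)) (Function('u')(P) = Mul(Add(-1117, P), Pow(Mul(2, P), -1)) = Mul(Add(-1117, P), Mul(Rational(1, 2), Pow(P, -1))) = Mul(Rational(1, 2), Pow(P, -1), Add(-1117, P)))
Mul(Add(Z, 1412613), Pow(Add(Add(Pow(Add(Function('u')(-667), Function('l')(512)), Rational(1, 2)), -1448701), Function('R')(1012, -1520)), -1)) = Mul(Add(-3149471, 1412613), Pow(Add(Add(Pow(Add(Mul(Rational(1, 2), Pow(-667, -1), Add(-1117, -667)), -744), Rational(1, 2)), -1448701), Mul(-1, 1012)), -1)) = Mul(-1736858, Pow(Add(Add(Pow(Add(Mul(Rational(1, 2), Rational(-1, 667), -1784), -744), Rational(1, 2)), -1448701), -1012), -1)) = Mul(-1736858, Pow(Add(Add(Pow(Add(Rational(892, 667), -744), Rational(1, 2)), -1448701), -1012), -1)) = Mul(-1736858, Pow(Add(Add(Pow(Rational(-495356, 667), Rational(1, 2)), -1448701), -1012), -1)) = Mul(-1736858, Pow(Add(Add(Mul(Rational(2, 667), I, Pow(82600613, Rational(1, 2))), -1448701), -1012), -1)) = Mul(-1736858, Pow(Add(Add(-1448701, Mul(Rational(2, 667), I, Pow(82600613, Rational(1, 2)))), -1012), -1)) = Mul(-1736858, Pow(Add(-1449713, Mul(Rational(2, 667), I, Pow(82600613, Rational(1, 2)))), -1))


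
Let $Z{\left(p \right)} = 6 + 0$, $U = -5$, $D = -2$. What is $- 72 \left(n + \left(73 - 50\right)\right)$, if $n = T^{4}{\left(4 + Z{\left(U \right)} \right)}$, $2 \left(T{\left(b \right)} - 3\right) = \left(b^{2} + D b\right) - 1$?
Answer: $- \frac{469808937}{2} \approx -2.349 \cdot 10^{8}$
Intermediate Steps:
$Z{\left(p \right)} = 6$
$T{\left(b \right)} = \frac{5}{2} + \frac{b^{2}}{2} - b$ ($T{\left(b \right)} = 3 + \frac{\left(b^{2} - 2 b\right) - 1}{2} = 3 + \frac{-1 + b^{2} - 2 b}{2} = 3 - \left(\frac{1}{2} + b - \frac{b^{2}}{2}\right) = \frac{5}{2} + \frac{b^{2}}{2} - b$)
$n = \frac{52200625}{16}$ ($n = \left(\frac{5}{2} + \frac{\left(4 + 6\right)^{2}}{2} - \left(4 + 6\right)\right)^{4} = \left(\frac{5}{2} + \frac{10^{2}}{2} - 10\right)^{4} = \left(\frac{5}{2} + \frac{1}{2} \cdot 100 - 10\right)^{4} = \left(\frac{5}{2} + 50 - 10\right)^{4} = \left(\frac{85}{2}\right)^{4} = \frac{52200625}{16} \approx 3.2625 \cdot 10^{6}$)
$- 72 \left(n + \left(73 - 50\right)\right) = - 72 \left(\frac{52200625}{16} + \left(73 - 50\right)\right) = - 72 \left(\frac{52200625}{16} + 23\right) = \left(-72\right) \frac{52200993}{16} = - \frac{469808937}{2}$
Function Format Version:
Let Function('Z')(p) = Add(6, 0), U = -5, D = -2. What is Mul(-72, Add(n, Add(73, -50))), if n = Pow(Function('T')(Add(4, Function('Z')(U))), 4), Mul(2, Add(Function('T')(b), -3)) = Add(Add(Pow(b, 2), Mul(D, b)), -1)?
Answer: Rational(-469808937, 2) ≈ -2.3490e+8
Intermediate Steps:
Function('Z')(p) = 6
Function('T')(b) = Add(Rational(5, 2), Mul(Rational(1, 2), Pow(b, 2)), Mul(-1, b)) (Function('T')(b) = Add(3, Mul(Rational(1, 2), Add(Add(Pow(b, 2), Mul(-2, b)), -1))) = Add(3, Mul(Rational(1, 2), Add(-1, Pow(b, 2), Mul(-2, b)))) = Add(3, Add(Rational(-1, 2), Mul(Rational(1, 2), Pow(b, 2)), Mul(-1, b))) = Add(Rational(5, 2), Mul(Rational(1, 2), Pow(b, 2)), Mul(-1, b)))
n = Rational(52200625, 16) (n = Pow(Add(Rational(5, 2), Mul(Rational(1, 2), Pow(Add(4, 6), 2)), Mul(-1, Add(4, 6))), 4) = Pow(Add(Rational(5, 2), Mul(Rational(1, 2), Pow(10, 2)), Mul(-1, 10)), 4) = Pow(Add(Rational(5, 2), Mul(Rational(1, 2), 100), -10), 4) = Pow(Add(Rational(5, 2), 50, -10), 4) = Pow(Rational(85, 2), 4) = Rational(52200625, 16) ≈ 3.2625e+6)
Mul(-72, Add(n, Add(73, -50))) = Mul(-72, Add(Rational(52200625, 16), Add(73, -50))) = Mul(-72, Add(Rational(52200625, 16), 23)) = Mul(-72, Rational(52200993, 16)) = Rational(-469808937, 2)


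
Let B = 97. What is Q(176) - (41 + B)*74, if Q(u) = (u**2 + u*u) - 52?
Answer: 51688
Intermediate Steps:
Q(u) = -52 + 2*u**2 (Q(u) = (u**2 + u**2) - 52 = 2*u**2 - 52 = -52 + 2*u**2)
Q(176) - (41 + B)*74 = (-52 + 2*176**2) - (41 + 97)*74 = (-52 + 2*30976) - 138*74 = (-52 + 61952) - 1*10212 = 61900 - 10212 = 51688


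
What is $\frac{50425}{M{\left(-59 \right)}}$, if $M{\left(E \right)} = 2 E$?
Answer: $- \frac{50425}{118} \approx -427.33$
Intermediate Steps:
$\frac{50425}{M{\left(-59 \right)}} = \frac{50425}{2 \left(-59\right)} = \frac{50425}{-118} = 50425 \left(- \frac{1}{118}\right) = - \frac{50425}{118}$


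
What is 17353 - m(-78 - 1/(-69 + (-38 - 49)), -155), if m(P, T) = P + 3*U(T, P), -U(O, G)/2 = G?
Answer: 2646233/156 ≈ 16963.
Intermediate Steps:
U(O, G) = -2*G
m(P, T) = -5*P (m(P, T) = P + 3*(-2*P) = P - 6*P = -5*P)
17353 - m(-78 - 1/(-69 + (-38 - 49)), -155) = 17353 - (-5)*(-78 - 1/(-69 + (-38 - 49))) = 17353 - (-5)*(-78 - 1/(-69 - 87)) = 17353 - (-5)*(-78 - 1/(-156)) = 17353 - (-5)*(-78 - 1*(-1/156)) = 17353 - (-5)*(-78 + 1/156) = 17353 - (-5)*(-12167)/156 = 17353 - 1*60835/156 = 17353 - 60835/156 = 2646233/156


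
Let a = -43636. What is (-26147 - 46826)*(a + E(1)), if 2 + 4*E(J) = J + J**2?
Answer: 3184249828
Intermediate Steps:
E(J) = -1/2 + J/4 + J**2/4 (E(J) = -1/2 + (J + J**2)/4 = -1/2 + (J/4 + J**2/4) = -1/2 + J/4 + J**2/4)
(-26147 - 46826)*(a + E(1)) = (-26147 - 46826)*(-43636 + (-1/2 + (1/4)*1 + (1/4)*1**2)) = -72973*(-43636 + (-1/2 + 1/4 + (1/4)*1)) = -72973*(-43636 + (-1/2 + 1/4 + 1/4)) = -72973*(-43636 + 0) = -72973*(-43636) = 3184249828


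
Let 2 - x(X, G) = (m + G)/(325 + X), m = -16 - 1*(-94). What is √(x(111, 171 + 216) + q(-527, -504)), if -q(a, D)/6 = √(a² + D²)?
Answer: √(44363 - 285144*√531745)/218 ≈ 66.139*I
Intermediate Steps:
m = 78 (m = -16 + 94 = 78)
q(a, D) = -6*√(D² + a²) (q(a, D) = -6*√(a² + D²) = -6*√(D² + a²))
x(X, G) = 2 - (78 + G)/(325 + X)
√(x(111, 171 + 216) + q(-527, -504)) = √((572 - (171 + 216) + 2*111)/(325 + 111) - 6*√((-504)² + (-527)²)) = √((572 - 1*387 + 222)/436 - 6*√(254016 + 277729)) = √((572 - 387 + 222)/436 - 6*√531745) = √((1/436)*407 - 6*√531745) = √(407/436 - 6*√531745)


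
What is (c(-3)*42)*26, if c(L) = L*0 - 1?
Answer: -1092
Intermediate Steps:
c(L) = -1 (c(L) = 0 - 1 = -1)
(c(-3)*42)*26 = -1*42*26 = -42*26 = -1092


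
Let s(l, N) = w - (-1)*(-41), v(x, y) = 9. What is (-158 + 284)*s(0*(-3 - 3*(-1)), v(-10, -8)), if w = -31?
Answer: -9072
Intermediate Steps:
s(l, N) = -72 (s(l, N) = -31 - (-1)*(-41) = -31 - 1*41 = -31 - 41 = -72)
(-158 + 284)*s(0*(-3 - 3*(-1)), v(-10, -8)) = (-158 + 284)*(-72) = 126*(-72) = -9072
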